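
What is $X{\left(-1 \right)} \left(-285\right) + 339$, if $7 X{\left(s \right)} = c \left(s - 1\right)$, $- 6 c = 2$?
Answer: $\frac{2183}{7} \approx 311.86$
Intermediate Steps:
$c = - \frac{1}{3}$ ($c = \left(- \frac{1}{6}\right) 2 = - \frac{1}{3} \approx -0.33333$)
$X{\left(s \right)} = \frac{1}{21} - \frac{s}{21}$ ($X{\left(s \right)} = \frac{\left(- \frac{1}{3}\right) \left(s - 1\right)}{7} = \frac{\left(- \frac{1}{3}\right) \left(-1 + s\right)}{7} = \frac{\frac{1}{3} - \frac{s}{3}}{7} = \frac{1}{21} - \frac{s}{21}$)
$X{\left(-1 \right)} \left(-285\right) + 339 = \left(\frac{1}{21} - - \frac{1}{21}\right) \left(-285\right) + 339 = \left(\frac{1}{21} + \frac{1}{21}\right) \left(-285\right) + 339 = \frac{2}{21} \left(-285\right) + 339 = - \frac{190}{7} + 339 = \frac{2183}{7}$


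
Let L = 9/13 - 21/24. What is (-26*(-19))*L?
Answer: -361/4 ≈ -90.250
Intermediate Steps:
L = -19/104 (L = 9*(1/13) - 21*1/24 = 9/13 - 7/8 = -19/104 ≈ -0.18269)
(-26*(-19))*L = -26*(-19)*(-19/104) = 494*(-19/104) = -361/4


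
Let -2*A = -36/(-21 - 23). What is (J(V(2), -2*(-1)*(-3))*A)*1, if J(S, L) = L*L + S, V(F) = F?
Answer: -171/11 ≈ -15.545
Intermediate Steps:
J(S, L) = S + L² (J(S, L) = L² + S = S + L²)
A = -9/22 (A = -(-18)/(-21 - 23) = -(-18)/(-44) = -(-18)*(-1)/44 = -½*9/11 = -9/22 ≈ -0.40909)
(J(V(2), -2*(-1)*(-3))*A)*1 = ((2 + (-2*(-1)*(-3))²)*(-9/22))*1 = ((2 + (2*(-3))²)*(-9/22))*1 = ((2 + (-6)²)*(-9/22))*1 = ((2 + 36)*(-9/22))*1 = (38*(-9/22))*1 = -171/11*1 = -171/11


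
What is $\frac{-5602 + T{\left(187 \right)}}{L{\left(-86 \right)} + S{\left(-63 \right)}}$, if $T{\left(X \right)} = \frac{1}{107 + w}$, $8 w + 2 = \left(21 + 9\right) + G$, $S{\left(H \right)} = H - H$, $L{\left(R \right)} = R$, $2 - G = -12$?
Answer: $\frac{1257647}{19307} \approx 65.139$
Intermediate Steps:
$G = 14$ ($G = 2 - -12 = 2 + 12 = 14$)
$S{\left(H \right)} = 0$
$w = \frac{21}{4}$ ($w = - \frac{1}{4} + \frac{\left(21 + 9\right) + 14}{8} = - \frac{1}{4} + \frac{30 + 14}{8} = - \frac{1}{4} + \frac{1}{8} \cdot 44 = - \frac{1}{4} + \frac{11}{2} = \frac{21}{4} \approx 5.25$)
$T{\left(X \right)} = \frac{4}{449}$ ($T{\left(X \right)} = \frac{1}{107 + \frac{21}{4}} = \frac{1}{\frac{449}{4}} = \frac{4}{449}$)
$\frac{-5602 + T{\left(187 \right)}}{L{\left(-86 \right)} + S{\left(-63 \right)}} = \frac{-5602 + \frac{4}{449}}{-86 + 0} = - \frac{2515294}{449 \left(-86\right)} = \left(- \frac{2515294}{449}\right) \left(- \frac{1}{86}\right) = \frac{1257647}{19307}$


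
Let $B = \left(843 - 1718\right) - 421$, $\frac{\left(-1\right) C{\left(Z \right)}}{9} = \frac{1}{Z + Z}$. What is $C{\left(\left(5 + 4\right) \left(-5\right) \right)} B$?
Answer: $- \frac{648}{5} \approx -129.6$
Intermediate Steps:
$C{\left(Z \right)} = - \frac{9}{2 Z}$ ($C{\left(Z \right)} = - \frac{9}{Z + Z} = - \frac{9}{2 Z}$)
$B = -1296$ ($B = -875 - 421 = -1296$)
$C{\left(\left(5 + 4\right) \left(-5\right) \right)} B = - \frac{9}{2 \left(5 + 4\right) \left(-5\right)} \left(-1296\right) = - \frac{9}{2 \cdot 9 \left(-5\right)} \left(-1296\right) = - \frac{9}{2 \left(-45\right)} \left(-1296\right) = \left(- \frac{9}{2}\right) \left(- \frac{1}{45}\right) \left(-1296\right) = \frac{1}{10} \left(-1296\right) = - \frac{648}{5}$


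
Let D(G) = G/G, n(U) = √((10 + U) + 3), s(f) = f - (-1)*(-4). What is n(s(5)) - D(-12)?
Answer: -1 + √14 ≈ 2.7417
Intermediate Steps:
s(f) = -4 + f (s(f) = f - 1*4 = f - 4 = -4 + f)
n(U) = √(13 + U)
D(G) = 1
n(s(5)) - D(-12) = √(13 + (-4 + 5)) - 1*1 = √(13 + 1) - 1 = √14 - 1 = -1 + √14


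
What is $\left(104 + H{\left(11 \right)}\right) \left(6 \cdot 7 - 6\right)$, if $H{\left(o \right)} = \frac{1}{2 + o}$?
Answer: $\frac{48708}{13} \approx 3746.8$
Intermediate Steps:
$\left(104 + H{\left(11 \right)}\right) \left(6 \cdot 7 - 6\right) = \left(104 + \frac{1}{2 + 11}\right) \left(6 \cdot 7 - 6\right) = \left(104 + \frac{1}{13}\right) \left(42 - 6\right) = \left(104 + \frac{1}{13}\right) 36 = \frac{1353}{13} \cdot 36 = \frac{48708}{13}$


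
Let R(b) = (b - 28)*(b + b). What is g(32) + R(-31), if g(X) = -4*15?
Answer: 3598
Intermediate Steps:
g(X) = -60
R(b) = 2*b*(-28 + b) (R(b) = (-28 + b)*(2*b) = 2*b*(-28 + b))
g(32) + R(-31) = -60 + 2*(-31)*(-28 - 31) = -60 + 2*(-31)*(-59) = -60 + 3658 = 3598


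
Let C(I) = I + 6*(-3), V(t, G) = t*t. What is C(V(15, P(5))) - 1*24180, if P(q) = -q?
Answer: -23973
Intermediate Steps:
V(t, G) = t²
C(I) = -18 + I (C(I) = I - 18 = -18 + I)
C(V(15, P(5))) - 1*24180 = (-18 + 15²) - 1*24180 = (-18 + 225) - 24180 = 207 - 24180 = -23973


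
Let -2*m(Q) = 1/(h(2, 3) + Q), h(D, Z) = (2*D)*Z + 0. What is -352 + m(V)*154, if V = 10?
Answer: -711/2 ≈ -355.50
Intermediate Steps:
h(D, Z) = 2*D*Z (h(D, Z) = 2*D*Z + 0 = 2*D*Z)
m(Q) = -1/(2*(12 + Q)) (m(Q) = -1/(2*(2*2*3 + Q)) = -1/(2*(12 + Q)))
-352 + m(V)*154 = -352 - 1/(24 + 2*10)*154 = -352 - 1/(24 + 20)*154 = -352 - 1/44*154 = -352 - 7/2 = -711/2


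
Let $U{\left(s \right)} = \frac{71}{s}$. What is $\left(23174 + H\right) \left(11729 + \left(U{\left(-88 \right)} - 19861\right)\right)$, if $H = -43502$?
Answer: $165323697$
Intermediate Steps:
$\left(23174 + H\right) \left(11729 + \left(U{\left(-88 \right)} - 19861\right)\right) = \left(23174 - 43502\right) \left(11729 - \left(19861 - \frac{71}{-88}\right)\right) = - 20328 \left(11729 + \left(71 \left(- \frac{1}{88}\right) - 19861\right)\right) = - 20328 \left(11729 - \frac{1747839}{88}\right) = \left(-20328\right) \left(- \frac{715687}{88}\right) = 165323697$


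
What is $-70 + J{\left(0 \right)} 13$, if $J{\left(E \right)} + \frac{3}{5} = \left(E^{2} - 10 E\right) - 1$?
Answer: $- \frac{454}{5} \approx -90.8$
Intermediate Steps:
$J{\left(E \right)} = - \frac{8}{5} + E^{2} - 10 E$ ($J{\left(E \right)} = - \frac{3}{5} - \left(1 - E^{2} + 10 E\right) = - \frac{8}{5} + E^{2} - 10 E$)
$-70 + J{\left(0 \right)} 13 = -70 + \left(- \frac{8}{5} + 0^{2} - 0\right) 13 = -70 + \left(- \frac{8}{5} + 0 + 0\right) 13 = -70 - \frac{104}{5} = - \frac{454}{5}$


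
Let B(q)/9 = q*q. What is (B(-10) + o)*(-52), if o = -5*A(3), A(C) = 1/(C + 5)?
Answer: -93535/2 ≈ -46768.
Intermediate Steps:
A(C) = 1/(5 + C)
B(q) = 9*q² (B(q) = 9*(q*q) = 9*q²)
o = -5/8 (o = -5/(5 + 3) = -5/8 ≈ -0.62500)
(B(-10) + o)*(-52) = (9*(-10)² - 5/8)*(-52) = (9*100 - 5/8)*(-52) = (900 - 5/8)*(-52) = (7195/8)*(-52) = -93535/2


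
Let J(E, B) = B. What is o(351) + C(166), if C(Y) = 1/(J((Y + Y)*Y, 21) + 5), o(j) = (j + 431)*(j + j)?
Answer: 14273065/26 ≈ 5.4896e+5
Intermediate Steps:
o(j) = 2*j*(431 + j) (o(j) = (431 + j)*(2*j) = 2*j*(431 + j))
C(Y) = 1/26 (C(Y) = 1/(21 + 5) = 1/26)
o(351) + C(166) = 2*351*(431 + 351) + 1/26 = 2*351*782 + 1/26 = 548964 + 1/26 = 14273065/26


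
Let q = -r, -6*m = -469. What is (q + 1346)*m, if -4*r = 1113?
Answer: 3047093/24 ≈ 1.2696e+5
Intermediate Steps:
r = -1113/4 (r = -¼*1113 = -1113/4 ≈ -278.25)
m = 469/6 (m = -⅙*(-469) = 469/6 ≈ 78.167)
q = 1113/4 (q = -1*(-1113/4) = 1113/4 ≈ 278.25)
(q + 1346)*m = (1113/4 + 1346)*(469/6) = (6497/4)*(469/6) = 3047093/24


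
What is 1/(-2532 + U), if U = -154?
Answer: -1/2686 ≈ -0.00037230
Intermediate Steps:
1/(-2532 + U) = 1/(-2532 - 154) = 1/(-2686) = -1/2686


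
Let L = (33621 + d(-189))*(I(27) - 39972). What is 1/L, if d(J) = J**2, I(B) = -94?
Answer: -1/2778256572 ≈ -3.5994e-10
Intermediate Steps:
L = -2778256572 (L = (33621 + (-189)**2)*(-94 - 39972) = (33621 + 35721)*(-40066) = 69342*(-40066) = -2778256572)
1/L = 1/(-2778256572) = -1/2778256572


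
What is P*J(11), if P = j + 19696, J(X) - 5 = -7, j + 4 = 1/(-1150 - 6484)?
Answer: -150328727/3817 ≈ -39384.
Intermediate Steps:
j = -30537/7634 (j = -4 + 1/(-1150 - 6484) = -4 + 1/(-7634) = -4 - 1/7634 = -30537/7634 ≈ -4.0001)
J(X) = -2 (J(X) = 5 - 7 = -2)
P = 150328727/7634 (P = -30537/7634 + 19696 = 150328727/7634 ≈ 19692.)
P*J(11) = (150328727/7634)*(-2) = -150328727/3817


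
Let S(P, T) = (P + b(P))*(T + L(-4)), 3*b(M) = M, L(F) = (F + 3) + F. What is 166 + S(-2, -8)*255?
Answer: 9006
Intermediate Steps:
L(F) = 3 + 2*F (L(F) = (3 + F) + F = 3 + 2*F)
b(M) = M/3
S(P, T) = 4*P*(-5 + T)/3 (S(P, T) = (P + P/3)*(T + (3 + 2*(-4))) = (4*P/3)*(T + (3 - 8)) = (4*P/3)*(T - 5) = (4*P/3)*(-5 + T) = 4*P*(-5 + T)/3)
166 + S(-2, -8)*255 = 166 + ((4/3)*(-2)*(-5 - 8))*255 = 166 + ((4/3)*(-2)*(-13))*255 = 166 + (104/3)*255 = 166 + 8840 = 9006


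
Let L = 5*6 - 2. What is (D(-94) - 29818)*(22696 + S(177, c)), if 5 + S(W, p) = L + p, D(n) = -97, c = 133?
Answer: -683617580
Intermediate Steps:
L = 28 (L = 30 - 2 = 28)
S(W, p) = 23 + p (S(W, p) = -5 + (28 + p) = 23 + p)
(D(-94) - 29818)*(22696 + S(177, c)) = (-97 - 29818)*(22696 + (23 + 133)) = -29915*(22696 + 156) = -29915*22852 = -683617580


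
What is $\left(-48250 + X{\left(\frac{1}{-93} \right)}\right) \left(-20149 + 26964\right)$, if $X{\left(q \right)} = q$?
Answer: $- \frac{30580615565}{93} \approx -3.2882 \cdot 10^{8}$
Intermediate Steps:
$\left(-48250 + X{\left(\frac{1}{-93} \right)}\right) \left(-20149 + 26964\right) = \left(-48250 + \frac{1}{-93}\right) \left(-20149 + 26964\right) = \left(-48250 - \frac{1}{93}\right) 6815 = \left(- \frac{4487251}{93}\right) 6815 = - \frac{30580615565}{93}$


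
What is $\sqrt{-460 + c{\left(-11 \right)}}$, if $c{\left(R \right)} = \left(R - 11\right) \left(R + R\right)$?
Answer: $2 \sqrt{6} \approx 4.899$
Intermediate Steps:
$c{\left(R \right)} = 2 R \left(-11 + R\right)$ ($c{\left(R \right)} = \left(-11 + R\right) 2 R = 2 R \left(-11 + R\right)$)
$\sqrt{-460 + c{\left(-11 \right)}} = \sqrt{-460 + 2 \left(-11\right) \left(-11 - 11\right)} = \sqrt{-460 + 2 \left(-11\right) \left(-22\right)} = \sqrt{-460 + 484} = \sqrt{24} = 2 \sqrt{6}$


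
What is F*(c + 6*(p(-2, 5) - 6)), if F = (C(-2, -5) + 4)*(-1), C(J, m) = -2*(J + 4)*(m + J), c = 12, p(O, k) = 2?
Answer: 384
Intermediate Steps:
C(J, m) = -2*(4 + J)*(J + m)
F = -32 (F = ((-8*(-2) - 8*(-5) - 2*(-2)² - 2*(-2)*(-5)) + 4)*(-1) = ((16 + 40 - 2*4 - 20) + 4)*(-1) = ((16 + 40 - 8 - 20) + 4)*(-1) = (28 + 4)*(-1) = 32*(-1) = -32)
F*(c + 6*(p(-2, 5) - 6)) = -32*(12 + 6*(2 - 6)) = -32*(12 + 6*(-4)) = -32*(12 - 24) = -32*(-12) = 384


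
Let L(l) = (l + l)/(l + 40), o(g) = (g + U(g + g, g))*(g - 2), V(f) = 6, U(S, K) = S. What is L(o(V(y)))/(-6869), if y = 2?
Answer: -9/48083 ≈ -0.00018718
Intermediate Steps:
o(g) = 3*g*(-2 + g) (o(g) = (g + (g + g))*(g - 2) = (g + 2*g)*(-2 + g) = (3*g)*(-2 + g) = 3*g*(-2 + g))
L(l) = 2*l/(40 + l) (L(l) = (2*l)/(40 + l) = 2*l/(40 + l))
L(o(V(y)))/(-6869) = (2*(3*6*(-2 + 6))/(40 + 3*6*(-2 + 6)))/(-6869) = (2*(3*6*4)/(40 + 3*6*4))*(-1/6869) = (2*72/(40 + 72))*(-1/6869) = (2*72/112)*(-1/6869) = (2*72*(1/112))*(-1/6869) = (9/7)*(-1/6869) = -9/48083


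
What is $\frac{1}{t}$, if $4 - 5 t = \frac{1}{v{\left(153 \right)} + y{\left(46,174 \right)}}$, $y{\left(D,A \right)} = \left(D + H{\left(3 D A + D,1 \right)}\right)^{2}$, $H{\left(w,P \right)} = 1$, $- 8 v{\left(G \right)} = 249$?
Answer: $\frac{87115}{69684} \approx 1.2501$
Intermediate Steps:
$v{\left(G \right)} = - \frac{249}{8}$ ($v{\left(G \right)} = \left(- \frac{1}{8}\right) 249 = - \frac{249}{8}$)
$y{\left(D,A \right)} = \left(1 + D\right)^{2}$ ($y{\left(D,A \right)} = \left(D + 1\right)^{2} = \left(1 + D\right)^{2}$)
$t = \frac{69684}{87115}$ ($t = \frac{4}{5} - \frac{1}{5 \left(- \frac{249}{8} + \left(1 + 46\right)^{2}\right)} = \frac{4}{5} - \frac{1}{5 \left(- \frac{249}{8} + 47^{2}\right)} = \frac{4}{5} - \frac{1}{5 \left(- \frac{249}{8} + 2209\right)} = \frac{4}{5} - \frac{1}{5 \cdot \frac{17423}{8}} = \frac{4}{5} - \frac{8}{87115} = \frac{69684}{87115} \approx 0.79991$)
$\frac{1}{t} = \frac{1}{\frac{69684}{87115}} = \frac{87115}{69684}$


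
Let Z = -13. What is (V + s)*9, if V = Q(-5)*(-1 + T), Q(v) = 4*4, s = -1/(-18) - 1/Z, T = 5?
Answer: 15007/26 ≈ 577.19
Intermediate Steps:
s = 31/234 (s = -1/(-18) - 1/(-13) = -1*(-1/18) - 1*(-1/13) = 1/18 + 1/13 = 31/234 ≈ 0.13248)
Q(v) = 16
V = 64 (V = 16*(-1 + 5) = 16*4 = 64)
(V + s)*9 = (64 + 31/234)*9 = (15007/234)*9 = 15007/26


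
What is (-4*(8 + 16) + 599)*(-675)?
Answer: -339525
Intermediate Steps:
(-4*(8 + 16) + 599)*(-675) = (-4*24 + 599)*(-675) = (-96 + 599)*(-675) = 503*(-675) = -339525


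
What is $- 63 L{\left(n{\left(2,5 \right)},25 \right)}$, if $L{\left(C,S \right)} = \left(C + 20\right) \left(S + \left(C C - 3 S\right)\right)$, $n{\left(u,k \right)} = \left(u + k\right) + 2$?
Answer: $-56637$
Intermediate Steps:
$n{\left(u,k \right)} = 2 + k + u$ ($n{\left(u,k \right)} = \left(k + u\right) + 2 = 2 + k + u$)
$L{\left(C,S \right)} = \left(20 + C\right) \left(C^{2} - 2 S\right)$ ($L{\left(C,S \right)} = \left(20 + C\right) \left(S + \left(C^{2} - 3 S\right)\right) = \left(20 + C\right) \left(C^{2} - 2 S\right)$)
$- 63 L{\left(n{\left(2,5 \right)},25 \right)} = - 63 \left(\left(2 + 5 + 2\right)^{3} - 1000 + 20 \left(2 + 5 + 2\right)^{2} - 2 \left(2 + 5 + 2\right) 25\right) = - 63 \left(9^{3} - 1000 + 20 \cdot 9^{2} - 18 \cdot 25\right) = - 63 \left(729 - 1000 + 20 \cdot 81 - 450\right) = - 63 \left(729 - 1000 + 1620 - 450\right) = \left(-63\right) 899 = -56637$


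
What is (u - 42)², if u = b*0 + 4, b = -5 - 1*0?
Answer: 1444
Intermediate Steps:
b = -5 (b = -5 + 0 = -5)
u = 4 (u = -5*0 + 4 = 0 + 4 = 4)
(u - 42)² = (4 - 42)² = (-38)² = 1444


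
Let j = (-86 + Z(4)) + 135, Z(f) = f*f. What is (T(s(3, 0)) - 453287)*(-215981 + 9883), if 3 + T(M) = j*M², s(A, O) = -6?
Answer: 92939893100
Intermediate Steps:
Z(f) = f²
j = 65 (j = (-86 + 4²) + 135 = (-86 + 16) + 135 = -70 + 135 = 65)
T(M) = -3 + 65*M²
(T(s(3, 0)) - 453287)*(-215981 + 9883) = ((-3 + 65*(-6)²) - 453287)*(-215981 + 9883) = ((-3 + 65*36) - 453287)*(-206098) = ((-3 + 2340) - 453287)*(-206098) = (2337 - 453287)*(-206098) = -450950*(-206098) = 92939893100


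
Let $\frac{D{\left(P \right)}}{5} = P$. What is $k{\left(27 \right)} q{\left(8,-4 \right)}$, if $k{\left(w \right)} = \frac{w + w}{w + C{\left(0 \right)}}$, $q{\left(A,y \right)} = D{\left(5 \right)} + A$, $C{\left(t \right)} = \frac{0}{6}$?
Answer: $66$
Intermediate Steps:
$C{\left(t \right)} = 0$ ($C{\left(t \right)} = 0 \cdot \frac{1}{6} = 0$)
$D{\left(P \right)} = 5 P$
$q{\left(A,y \right)} = 25 + A$ ($q{\left(A,y \right)} = 5 \cdot 5 + A = 25 + A$)
$k{\left(w \right)} = 2$ ($k{\left(w \right)} = \frac{w + w}{w + 0} = \frac{2 w}{w} = 2$)
$k{\left(27 \right)} q{\left(8,-4 \right)} = 2 \left(25 + 8\right) = 2 \cdot 33 = 66$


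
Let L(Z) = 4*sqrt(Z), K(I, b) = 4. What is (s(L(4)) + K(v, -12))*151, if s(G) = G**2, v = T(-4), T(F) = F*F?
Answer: 10268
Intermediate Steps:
T(F) = F**2
v = 16 (v = (-4)**2 = 16)
(s(L(4)) + K(v, -12))*151 = ((4*sqrt(4))**2 + 4)*151 = ((4*2)**2 + 4)*151 = (8**2 + 4)*151 = (64 + 4)*151 = 68*151 = 10268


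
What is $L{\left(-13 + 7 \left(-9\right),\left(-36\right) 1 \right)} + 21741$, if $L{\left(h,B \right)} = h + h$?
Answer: $21589$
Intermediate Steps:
$L{\left(h,B \right)} = 2 h$
$L{\left(-13 + 7 \left(-9\right),\left(-36\right) 1 \right)} + 21741 = 2 \left(-13 + 7 \left(-9\right)\right) + 21741 = 2 \left(-13 - 63\right) + 21741 = 2 \left(-76\right) + 21741 = -152 + 21741 = 21589$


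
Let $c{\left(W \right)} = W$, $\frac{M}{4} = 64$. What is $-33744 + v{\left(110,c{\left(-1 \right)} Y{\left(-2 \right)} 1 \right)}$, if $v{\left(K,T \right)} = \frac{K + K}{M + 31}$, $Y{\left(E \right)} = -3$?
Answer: $- \frac{9684308}{287} \approx -33743.0$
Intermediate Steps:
$M = 256$ ($M = 4 \cdot 64 = 256$)
$v{\left(K,T \right)} = \frac{2 K}{287}$ ($v{\left(K,T \right)} = \frac{K + K}{256 + 31} = \frac{2 K}{287}$)
$-33744 + v{\left(110,c{\left(-1 \right)} Y{\left(-2 \right)} 1 \right)} = -33744 + \frac{2}{287} \cdot 110 = -33744 + \frac{220}{287} = - \frac{9684308}{287}$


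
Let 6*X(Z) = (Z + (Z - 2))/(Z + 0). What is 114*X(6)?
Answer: 95/3 ≈ 31.667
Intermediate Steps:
X(Z) = (-2 + 2*Z)/(6*Z) (X(Z) = ((Z + (Z - 2))/(Z + 0))/6 = ((Z + (-2 + Z))/Z)/6 = ((-2 + 2*Z)/Z)/6 = (-2 + 2*Z)/(6*Z))
114*X(6) = 114*((1/3)*(-1 + 6)/6) = 114*((1/3)*(1/6)*5) = 114*(5/18) = 95/3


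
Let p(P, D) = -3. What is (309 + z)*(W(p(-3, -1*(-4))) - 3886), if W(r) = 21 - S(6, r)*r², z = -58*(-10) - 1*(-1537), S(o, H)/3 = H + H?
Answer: -8983478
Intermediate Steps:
S(o, H) = 6*H (S(o, H) = 3*(H + H) = 3*(2*H) = 6*H)
z = 2117 (z = 580 + 1537 = 2117)
W(r) = 21 - 6*r³ (W(r) = 21 - 6*r*r² = 21 - 6*r³)
(309 + z)*(W(p(-3, -1*(-4))) - 3886) = (309 + 2117)*((21 - 6*(-3)³) - 3886) = 2426*((21 - 6*(-27)) - 3886) = 2426*((21 + 162) - 3886) = 2426*(183 - 3886) = 2426*(-3703) = -8983478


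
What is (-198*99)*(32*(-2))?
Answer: 1254528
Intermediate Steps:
(-198*99)*(32*(-2)) = -19602*(-64) = 1254528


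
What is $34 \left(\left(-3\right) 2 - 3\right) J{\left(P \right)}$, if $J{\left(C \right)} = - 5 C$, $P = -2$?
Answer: $-3060$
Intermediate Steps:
$34 \left(\left(-3\right) 2 - 3\right) J{\left(P \right)} = 34 \left(\left(-3\right) 2 - 3\right) \left(\left(-5\right) \left(-2\right)\right) = 34 \left(-6 - 3\right) 10 = 34 \left(-9\right) 10 = \left(-306\right) 10 = -3060$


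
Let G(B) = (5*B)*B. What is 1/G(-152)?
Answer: 1/115520 ≈ 8.6565e-6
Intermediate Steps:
G(B) = 5*B**2
1/G(-152) = 1/(5*(-152)**2) = 1/(5*23104) = 1/115520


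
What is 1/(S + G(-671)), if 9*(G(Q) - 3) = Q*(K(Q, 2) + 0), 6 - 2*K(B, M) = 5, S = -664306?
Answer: -18/11958125 ≈ -1.5053e-6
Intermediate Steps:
K(B, M) = 1/2 (K(B, M) = 3 - 1/2*5 = 3 - 5/2 = 1/2)
G(Q) = 3 + Q/18 (G(Q) = 3 + (Q*(1/2 + 0))/9 = 3 + (Q*(1/2))/9 = 3 + (Q/2)/9 = 3 + Q/18)
1/(S + G(-671)) = 1/(-664306 + (3 + (1/18)*(-671))) = 1/(-664306 + (3 - 671/18)) = 1/(-664306 - 617/18) = 1/(-11958125/18) = -18/11958125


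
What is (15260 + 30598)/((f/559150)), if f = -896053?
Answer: -25641500700/896053 ≈ -28616.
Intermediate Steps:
(15260 + 30598)/((f/559150)) = (15260 + 30598)/((-896053/559150)) = 45858/((-896053*1/559150)) = 45858/(-896053/559150) = 45858*(-559150/896053) = -25641500700/896053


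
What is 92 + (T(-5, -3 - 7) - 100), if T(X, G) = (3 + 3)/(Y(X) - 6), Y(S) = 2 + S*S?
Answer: -54/7 ≈ -7.7143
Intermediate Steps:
Y(S) = 2 + S**2
T(X, G) = 6/(-4 + X**2) (T(X, G) = (3 + 3)/((2 + X**2) - 6) = 6/(-4 + X**2))
92 + (T(-5, -3 - 7) - 100) = 92 + (6/(-4 + (-5)**2) - 100) = 92 + (6/(-4 + 25) - 100) = 92 + (6/21 - 100) = 92 + (6*(1/21) - 100) = 92 + (2/7 - 100) = 92 - 698/7 = -54/7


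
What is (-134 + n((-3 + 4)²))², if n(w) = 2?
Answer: 17424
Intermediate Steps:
(-134 + n((-3 + 4)²))² = (-134 + 2)² = (-132)² = 17424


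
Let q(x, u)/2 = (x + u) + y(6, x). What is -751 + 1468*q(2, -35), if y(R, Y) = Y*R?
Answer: -62407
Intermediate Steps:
y(R, Y) = R*Y
q(x, u) = 2*u + 14*x (q(x, u) = 2*((x + u) + 6*x) = 2*((u + x) + 6*x) = 2*(u + 7*x) = 2*u + 14*x)
-751 + 1468*q(2, -35) = -751 + 1468*(2*(-35) + 14*2) = -751 + 1468*(-70 + 28) = -751 + 1468*(-42) = -751 - 61656 = -62407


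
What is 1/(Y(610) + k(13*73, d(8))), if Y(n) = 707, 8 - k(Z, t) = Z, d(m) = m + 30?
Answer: -1/234 ≈ -0.0042735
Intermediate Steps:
d(m) = 30 + m
k(Z, t) = 8 - Z
1/(Y(610) + k(13*73, d(8))) = 1/(707 + (8 - 13*73)) = 1/(707 + (8 - 1*949)) = 1/(707 + (8 - 949)) = 1/(707 - 941) = 1/(-234) = -1/234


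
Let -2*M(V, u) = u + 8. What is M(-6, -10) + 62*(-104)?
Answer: -6447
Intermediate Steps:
M(V, u) = -4 - u/2 (M(V, u) = -(u + 8)/2 = -(8 + u)/2 = -4 - u/2)
M(-6, -10) + 62*(-104) = (-4 - ½*(-10)) + 62*(-104) = (-4 + 5) - 6448 = 1 - 6448 = -6447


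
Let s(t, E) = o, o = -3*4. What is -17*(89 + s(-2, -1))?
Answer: -1309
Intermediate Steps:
o = -12
s(t, E) = -12
-17*(89 + s(-2, -1)) = -17*(89 - 12) = -17*77 = -1309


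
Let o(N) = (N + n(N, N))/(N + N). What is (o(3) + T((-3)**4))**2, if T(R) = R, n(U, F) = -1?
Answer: 59536/9 ≈ 6615.1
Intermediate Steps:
o(N) = (-1 + N)/(2*N) (o(N) = (N - 1)/(N + N) = (-1 + N)/((2*N)) = (-1 + N)*(1/(2*N)) = (-1 + N)/(2*N))
(o(3) + T((-3)**4))**2 = ((1/2)*(-1 + 3)/3 + (-3)**4)**2 = ((1/2)*(1/3)*2 + 81)**2 = (1/3 + 81)**2 = (244/3)**2 = 59536/9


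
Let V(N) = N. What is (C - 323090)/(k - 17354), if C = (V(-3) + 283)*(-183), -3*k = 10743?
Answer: 74866/4187 ≈ 17.881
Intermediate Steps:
k = -3581 (k = -⅓*10743 = -3581)
C = -51240 (C = (-3 + 283)*(-183) = 280*(-183) = -51240)
(C - 323090)/(k - 17354) = (-51240 - 323090)/(-3581 - 17354) = -374330/(-20935) = -374330*(-1/20935) = 74866/4187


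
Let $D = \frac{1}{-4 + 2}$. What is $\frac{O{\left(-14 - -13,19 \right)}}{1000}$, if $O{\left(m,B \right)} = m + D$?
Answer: $- \frac{3}{2000} \approx -0.0015$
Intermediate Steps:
$D = - \frac{1}{2}$ ($D = \frac{1}{-2} = - \frac{1}{2} \approx -0.5$)
$O{\left(m,B \right)} = - \frac{1}{2} + m$ ($O{\left(m,B \right)} = m - \frac{1}{2} = - \frac{1}{2} + m$)
$\frac{O{\left(-14 - -13,19 \right)}}{1000} = \frac{- \frac{1}{2} - 1}{1000} = \left(- \frac{1}{2} + \left(-14 + 13\right)\right) \frac{1}{1000} = \left(- \frac{1}{2} - 1\right) \frac{1}{1000} = \left(- \frac{3}{2}\right) \frac{1}{1000} = - \frac{3}{2000}$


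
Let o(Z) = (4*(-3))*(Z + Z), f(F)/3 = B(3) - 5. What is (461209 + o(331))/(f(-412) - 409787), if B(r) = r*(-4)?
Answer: -453265/409838 ≈ -1.1060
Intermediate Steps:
B(r) = -4*r
f(F) = -51 (f(F) = 3*(-4*3 - 5) = 3*(-12 - 5) = 3*(-17) = -51)
o(Z) = -24*Z
(461209 + o(331))/(f(-412) - 409787) = (461209 - 24*331)/(-51 - 409787) = (461209 - 7944)/(-409838) = 453265*(-1/409838) = -453265/409838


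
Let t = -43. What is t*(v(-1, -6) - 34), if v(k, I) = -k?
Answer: 1419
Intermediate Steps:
t*(v(-1, -6) - 34) = -43*(-1*(-1) - 34) = -43*(1 - 34) = -43*(-33) = 1419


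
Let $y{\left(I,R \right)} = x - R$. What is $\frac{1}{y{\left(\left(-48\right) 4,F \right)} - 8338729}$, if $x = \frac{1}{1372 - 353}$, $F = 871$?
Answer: $- \frac{1019}{8498052399} \approx -1.1991 \cdot 10^{-7}$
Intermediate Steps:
$x = \frac{1}{1019} \approx 0.00098135$
$y{\left(I,R \right)} = \frac{1}{1019} - R$
$\frac{1}{y{\left(\left(-48\right) 4,F \right)} - 8338729} = \frac{1}{\left(\frac{1}{1019} - 871\right) - 8338729} = \frac{1}{- \frac{887548}{1019} - 8338729} = \frac{1}{- \frac{8498052399}{1019}} = - \frac{1019}{8498052399}$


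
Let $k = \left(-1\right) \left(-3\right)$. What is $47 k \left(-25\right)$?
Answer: $-3525$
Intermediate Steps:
$k = 3$
$47 k \left(-25\right) = 47 \cdot 3 \left(-25\right) = 141 \left(-25\right) = -3525$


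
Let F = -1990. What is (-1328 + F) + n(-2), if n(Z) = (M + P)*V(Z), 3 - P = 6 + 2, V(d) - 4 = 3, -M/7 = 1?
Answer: -3402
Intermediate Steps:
M = -7 (M = -7*1 = -7)
V(d) = 7 (V(d) = 4 + 3 = 7)
P = -5 (P = 3 - (6 + 2) = 3 - 1*8 = 3 - 8 = -5)
n(Z) = -84 (n(Z) = (-7 - 5)*7 = -12*7 = -84)
(-1328 + F) + n(-2) = (-1328 - 1990) - 84 = -3318 - 84 = -3402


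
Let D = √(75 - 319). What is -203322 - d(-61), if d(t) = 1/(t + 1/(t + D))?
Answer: -1500639045525/7380604 - I*√61/7380604 ≈ -2.0332e+5 - 1.0582e-6*I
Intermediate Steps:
D = 2*I*√61 (D = √(-244) = 2*I*√61 ≈ 15.62*I)
d(t) = 1/(t + 1/(t + 2*I*√61))
-203322 - d(-61) = -203322 - (-61 + 2*I*√61)/(1 + (-61)² + 2*I*(-61)*√61) = -203322 - (-61 + 2*I*√61)/(1 + 3721 - 122*I*√61) = -203322 - (-61 + 2*I*√61)/(3722 - 122*I*√61)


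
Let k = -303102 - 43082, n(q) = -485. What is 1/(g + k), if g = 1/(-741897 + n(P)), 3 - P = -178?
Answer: -742382/257000770289 ≈ -2.8886e-6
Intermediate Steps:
P = 181 (P = 3 - 1*(-178) = 3 + 178 = 181)
g = -1/742382 (g = 1/(-741897 - 485) = 1/(-742382) = -1/742382 ≈ -1.3470e-6)
k = -346184
1/(g + k) = 1/(-1/742382 - 346184) = 1/(-257000770289/742382) = -742382/257000770289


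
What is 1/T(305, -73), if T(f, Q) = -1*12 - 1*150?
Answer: -1/162 ≈ -0.0061728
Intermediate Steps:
T(f, Q) = -162 (T(f, Q) = -12 - 150 = -162)
1/T(305, -73) = 1/(-162) = -1/162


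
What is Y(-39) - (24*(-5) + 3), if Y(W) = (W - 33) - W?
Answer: 84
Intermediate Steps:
Y(W) = -33 (Y(W) = (-33 + W) - W = -33)
Y(-39) - (24*(-5) + 3) = -33 - (24*(-5) + 3) = -33 - (-120 + 3) = -33 - 1*(-117) = -33 + 117 = 84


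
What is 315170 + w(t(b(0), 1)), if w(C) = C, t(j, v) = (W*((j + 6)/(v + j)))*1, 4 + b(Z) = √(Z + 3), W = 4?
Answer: 315164 - 10*√3/3 ≈ 3.1516e+5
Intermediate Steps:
b(Z) = -4 + √(3 + Z) (b(Z) = -4 + √(Z + 3) = -4 + √(3 + Z))
t(j, v) = 4*(6 + j)/(j + v) (t(j, v) = (4*((j + 6)/(v + j)))*1 = (4*((6 + j)/(j + v)))*1 = (4*(6 + j)/(j + v))*1 = 4*(6 + j)/(j + v))
315170 + w(t(b(0), 1)) = 315170 + 4*(6 + (-4 + √(3 + 0)))/((-4 + √(3 + 0)) + 1) = 315170 + 4*(6 + (-4 + √3))/((-4 + √3) + 1) = 315170 + 4*(2 + √3)/(-3 + √3)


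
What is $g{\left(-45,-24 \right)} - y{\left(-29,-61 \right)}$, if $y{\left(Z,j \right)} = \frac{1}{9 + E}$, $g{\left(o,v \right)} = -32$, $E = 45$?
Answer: $- \frac{1729}{54} \approx -32.018$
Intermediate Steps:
$y{\left(Z,j \right)} = \frac{1}{54}$ ($y{\left(Z,j \right)} = \frac{1}{9 + 45} = \frac{1}{54}$)
$g{\left(-45,-24 \right)} - y{\left(-29,-61 \right)} = -32 - \frac{1}{54} = - \frac{1729}{54}$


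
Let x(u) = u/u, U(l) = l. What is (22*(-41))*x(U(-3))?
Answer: -902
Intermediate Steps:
x(u) = 1
(22*(-41))*x(U(-3)) = (22*(-41))*1 = -902*1 = -902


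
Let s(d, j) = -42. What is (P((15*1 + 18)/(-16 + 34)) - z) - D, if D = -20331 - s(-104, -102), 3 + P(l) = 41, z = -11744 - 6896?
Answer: 38967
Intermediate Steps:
z = -18640
P(l) = 38 (P(l) = -3 + 41 = 38)
D = -20289 (D = -20331 - 1*(-42) = -20331 + 42 = -20289)
(P((15*1 + 18)/(-16 + 34)) - z) - D = (38 - 1*(-18640)) - 1*(-20289) = (38 + 18640) + 20289 = 18678 + 20289 = 38967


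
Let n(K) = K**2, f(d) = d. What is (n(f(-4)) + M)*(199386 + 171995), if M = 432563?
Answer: 160651621599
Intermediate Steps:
(n(f(-4)) + M)*(199386 + 171995) = ((-4)**2 + 432563)*(199386 + 171995) = (16 + 432563)*371381 = 432579*371381 = 160651621599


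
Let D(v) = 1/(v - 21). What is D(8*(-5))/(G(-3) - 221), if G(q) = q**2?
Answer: 1/12932 ≈ 7.7328e-5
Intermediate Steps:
D(v) = 1/(-21 + v)
D(8*(-5))/(G(-3) - 221) = 1/((-21 + 8*(-5))*((-3)**2 - 221)) = 1/((-21 - 40)*(9 - 221)) = 1/(-61*(-212)) = -1/61*(-1/212) = 1/12932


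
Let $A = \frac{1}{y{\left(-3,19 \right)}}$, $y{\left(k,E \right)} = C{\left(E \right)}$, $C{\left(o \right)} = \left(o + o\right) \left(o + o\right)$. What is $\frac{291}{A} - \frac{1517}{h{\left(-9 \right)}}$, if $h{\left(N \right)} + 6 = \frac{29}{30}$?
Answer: $\frac{63496314}{151} \approx 4.2051 \cdot 10^{5}$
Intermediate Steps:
$C{\left(o \right)} = 4 o^{2}$ ($C{\left(o \right)} = 2 o 2 o = 4 o^{2}$)
$y{\left(k,E \right)} = 4 E^{2}$
$A = \frac{1}{1444}$ ($A = \frac{1}{4 \cdot 19^{2}} = \frac{1}{4 \cdot 361} = \frac{1}{1444} \approx 0.00069252$)
$h{\left(N \right)} = - \frac{151}{30}$ ($h{\left(N \right)} = -6 + \frac{29}{30} = - \frac{151}{30}$)
$\frac{291}{A} - \frac{1517}{h{\left(-9 \right)}} = 291 \frac{1}{\frac{1}{1444}} - \frac{1517}{- \frac{151}{30}} = 291 \cdot 1444 - - \frac{45510}{151} = 420204 + \frac{45510}{151} = \frac{63496314}{151}$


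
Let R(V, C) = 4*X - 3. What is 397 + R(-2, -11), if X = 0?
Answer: 394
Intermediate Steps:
R(V, C) = -3 (R(V, C) = 4*0 - 3 = 0 - 3 = -3)
397 + R(-2, -11) = 397 - 3 = 394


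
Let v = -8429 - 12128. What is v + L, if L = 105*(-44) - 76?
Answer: -25253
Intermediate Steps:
v = -20557
L = -4696 (L = -4620 - 76 = -4696)
v + L = -20557 - 4696 = -25253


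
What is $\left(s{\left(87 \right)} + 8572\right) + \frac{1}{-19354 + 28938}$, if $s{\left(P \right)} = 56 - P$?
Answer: $\frac{81856945}{9584} \approx 8541.0$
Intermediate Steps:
$\left(s{\left(87 \right)} + 8572\right) + \frac{1}{-19354 + 28938} = \left(\left(56 - 87\right) + 8572\right) + \frac{1}{-19354 + 28938} = \left(\left(56 - 87\right) + 8572\right) + \frac{1}{9584} = \left(-31 + 8572\right) + \frac{1}{9584} = 8541 + \frac{1}{9584} = \frac{81856945}{9584}$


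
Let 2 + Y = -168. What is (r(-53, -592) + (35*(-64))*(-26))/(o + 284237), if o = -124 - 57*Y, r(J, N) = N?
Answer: 57648/293803 ≈ 0.19621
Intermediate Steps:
Y = -170 (Y = -2 - 168 = -170)
o = 9566 (o = -124 - 57*(-170) = -124 + 9690 = 9566)
(r(-53, -592) + (35*(-64))*(-26))/(o + 284237) = (-592 + (35*(-64))*(-26))/(9566 + 284237) = (-592 - 2240*(-26))/293803 = (-592 + 58240)*(1/293803) = 57648*(1/293803) = 57648/293803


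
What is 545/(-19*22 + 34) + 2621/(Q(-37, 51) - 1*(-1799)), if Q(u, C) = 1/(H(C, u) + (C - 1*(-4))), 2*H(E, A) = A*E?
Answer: 15406361/409193088 ≈ 0.037651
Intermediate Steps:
H(E, A) = A*E/2 (H(E, A) = (A*E)/2 = A*E/2)
Q(u, C) = 1/(4 + C + C*u/2) (Q(u, C) = 1/(u*C/2 + (C - 1*(-4))) = 1/(C*u/2 + (C + 4)) = 1/(C*u/2 + (4 + C)) = 1/(4 + C + C*u/2))
545/(-19*22 + 34) + 2621/(Q(-37, 51) - 1*(-1799)) = 545/(-19*22 + 34) + 2621/(2/(8 + 2*51 + 51*(-37)) - 1*(-1799)) = 545/(-418 + 34) + 2621/(2/(8 + 102 - 1887) + 1799) = 545/(-384) + 2621/(2/(-1777) + 1799) = 545*(-1/384) + 2621/(2*(-1/1777) + 1799) = -545/384 + 2621/(-2/1777 + 1799) = -545/384 + 2621/(3196821/1777) = -545/384 + 2621*(1777/3196821) = -545/384 + 4657517/3196821 = 15406361/409193088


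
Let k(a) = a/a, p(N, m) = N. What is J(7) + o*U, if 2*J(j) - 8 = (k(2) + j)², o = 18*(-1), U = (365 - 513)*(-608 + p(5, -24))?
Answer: -1606356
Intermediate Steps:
k(a) = 1
U = 89244 (U = (365 - 513)*(-608 + 5) = -148*(-603) = 89244)
o = -18
J(j) = 4 + (1 + j)²/2
J(7) + o*U = (4 + (1 + 7)²/2) - 18*89244 = (4 + (½)*8²) - 1606392 = (4 + (½)*64) - 1606392 = (4 + 32) - 1606392 = 36 - 1606392 = -1606356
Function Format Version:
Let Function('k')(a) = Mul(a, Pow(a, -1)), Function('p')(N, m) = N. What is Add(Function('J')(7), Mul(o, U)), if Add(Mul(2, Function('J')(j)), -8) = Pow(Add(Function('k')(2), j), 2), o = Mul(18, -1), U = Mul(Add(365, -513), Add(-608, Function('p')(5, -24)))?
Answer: -1606356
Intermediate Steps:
Function('k')(a) = 1
U = 89244 (U = Mul(Add(365, -513), Add(-608, 5)) = Mul(-148, -603) = 89244)
o = -18
Function('J')(j) = Add(4, Mul(Rational(1, 2), Pow(Add(1, j), 2)))
Add(Function('J')(7), Mul(o, U)) = Add(Add(4, Mul(Rational(1, 2), Pow(Add(1, 7), 2))), Mul(-18, 89244)) = Add(Add(4, Mul(Rational(1, 2), Pow(8, 2))), -1606392) = Add(Add(4, Mul(Rational(1, 2), 64)), -1606392) = Add(Add(4, 32), -1606392) = Add(36, -1606392) = -1606356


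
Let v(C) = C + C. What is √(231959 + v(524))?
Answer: √233007 ≈ 482.71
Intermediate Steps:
v(C) = 2*C
√(231959 + v(524)) = √(231959 + 2*524) = √(231959 + 1048) = √233007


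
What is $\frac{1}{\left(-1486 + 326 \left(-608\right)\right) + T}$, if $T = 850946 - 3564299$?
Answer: $- \frac{1}{2913047} \approx -3.4328 \cdot 10^{-7}$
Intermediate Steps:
$T = -2713353$ ($T = 850946 - 3564299 = -2713353$)
$\frac{1}{\left(-1486 + 326 \left(-608\right)\right) + T} = \frac{1}{\left(-1486 + 326 \left(-608\right)\right) - 2713353} = \frac{1}{\left(-1486 - 198208\right) - 2713353} = \frac{1}{-199694 - 2713353} = \frac{1}{-2913047} = - \frac{1}{2913047}$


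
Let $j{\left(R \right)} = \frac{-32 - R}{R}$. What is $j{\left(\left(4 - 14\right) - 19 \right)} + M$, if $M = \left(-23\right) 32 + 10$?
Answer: $- \frac{21051}{29} \approx -725.9$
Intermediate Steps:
$j{\left(R \right)} = \frac{-32 - R}{R}$
$M = -726$ ($M = -736 + 10 = -726$)
$j{\left(\left(4 - 14\right) - 19 \right)} + M = \frac{-32 - \left(\left(4 - 14\right) - 19\right)}{\left(4 - 14\right) - 19} - 726 = \frac{-32 - \left(-10 - 19\right)}{-10 - 19} - 726 = \frac{-32 - -29}{-29} - 726 = - \frac{-32 + 29}{29} - 726 = \left(- \frac{1}{29}\right) \left(-3\right) - 726 = \frac{3}{29} - 726 = - \frac{21051}{29}$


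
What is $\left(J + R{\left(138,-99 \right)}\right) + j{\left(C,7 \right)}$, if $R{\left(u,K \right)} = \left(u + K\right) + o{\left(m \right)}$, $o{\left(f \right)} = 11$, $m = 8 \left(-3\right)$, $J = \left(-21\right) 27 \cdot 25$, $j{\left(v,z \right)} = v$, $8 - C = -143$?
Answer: $-13974$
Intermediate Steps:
$C = 151$ ($C = 8 - -143 = 8 + 143 = 151$)
$J = -14175$ ($J = \left(-567\right) 25 = -14175$)
$m = -24$
$R{\left(u,K \right)} = 11 + K + u$ ($R{\left(u,K \right)} = \left(u + K\right) + 11 = \left(K + u\right) + 11 = 11 + K + u$)
$\left(J + R{\left(138,-99 \right)}\right) + j{\left(C,7 \right)} = \left(-14175 + \left(11 - 99 + 138\right)\right) + 151 = \left(-14175 + 50\right) + 151 = -14125 + 151 = -13974$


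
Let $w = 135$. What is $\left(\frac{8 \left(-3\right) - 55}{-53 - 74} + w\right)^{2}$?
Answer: $\frac{296666176}{16129} \approx 18393.0$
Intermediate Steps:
$\left(\frac{8 \left(-3\right) - 55}{-53 - 74} + w\right)^{2} = \left(\frac{8 \left(-3\right) - 55}{-53 - 74} + 135\right)^{2} = \left(\frac{-24 - 55}{-127} + 135\right)^{2} = \left(\left(-79\right) \left(- \frac{1}{127}\right) + 135\right)^{2} = \left(\frac{79}{127} + 135\right)^{2} = \left(\frac{17224}{127}\right)^{2} = \frac{296666176}{16129}$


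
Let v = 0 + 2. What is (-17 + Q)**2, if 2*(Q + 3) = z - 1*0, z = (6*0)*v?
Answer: 400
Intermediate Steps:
v = 2
z = 0 (z = (6*0)*2 = 0*2 = 0)
Q = -3 (Q = -3 + (0 - 1*0)/2 = -3 + (0 + 0)/2 = -3 + (1/2)*0 = -3 + 0 = -3)
(-17 + Q)**2 = (-17 - 3)**2 = (-20)**2 = 400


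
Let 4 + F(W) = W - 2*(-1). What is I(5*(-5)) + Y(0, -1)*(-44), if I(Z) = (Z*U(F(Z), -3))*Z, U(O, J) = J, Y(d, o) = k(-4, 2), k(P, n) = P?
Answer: -1699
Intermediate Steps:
Y(d, o) = -4
F(W) = -2 + W (F(W) = -4 + (W - 2*(-1)) = -4 + (W + 2) = -4 + (2 + W) = -2 + W)
I(Z) = -3*Z² (I(Z) = (Z*(-3))*Z = (-3*Z)*Z = -3*Z²)
I(5*(-5)) + Y(0, -1)*(-44) = -3*(5*(-5))² - 4*(-44) = -3*(-25)² + 176 = -3*625 + 176 = -1875 + 176 = -1699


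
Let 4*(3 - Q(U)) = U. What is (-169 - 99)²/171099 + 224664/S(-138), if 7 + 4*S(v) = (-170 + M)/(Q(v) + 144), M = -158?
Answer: -2426710402928/23782761 ≈ -1.0204e+5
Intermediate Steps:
Q(U) = 3 - U/4
S(v) = -7/4 - 82/(147 - v/4) (S(v) = -7/4 + ((-170 - 158)/((3 - v/4) + 144))/4 = -7/4 + (-328/(147 - v/4))/4 = -7/4 - 82/(147 - v/4))
(-169 - 99)²/171099 + 224664/S(-138) = (-169 - 99)²/171099 + 224664/(((5428 - 7*(-138))/(4*(-588 - 138)))) = (-268)²*(1/171099) + 224664/(((¼)*(5428 + 966)/(-726))) = 71824*(1/171099) + 224664/(((¼)*(-1/726)*6394)) = 71824/171099 + 224664/(-3197/1452) = 71824/171099 + 224664*(-1452/3197) = 71824/171099 - 14183136/139 = -2426710402928/23782761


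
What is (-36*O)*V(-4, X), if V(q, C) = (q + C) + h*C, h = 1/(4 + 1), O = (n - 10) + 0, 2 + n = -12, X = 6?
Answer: 13824/5 ≈ 2764.8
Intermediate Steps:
n = -14 (n = -2 - 12 = -14)
O = -24 (O = (-14 - 10) + 0 = -24 + 0 = -24)
h = 1/5 ≈ 0.20000
V(q, C) = q + 6*C/5 (V(q, C) = (q + C) + C/5 = (C + q) + C/5 = q + 6*C/5)
(-36*O)*V(-4, X) = (-36*(-24))*(-4 + (6/5)*6) = 864*(-4 + 36/5) = 864*(16/5) = 13824/5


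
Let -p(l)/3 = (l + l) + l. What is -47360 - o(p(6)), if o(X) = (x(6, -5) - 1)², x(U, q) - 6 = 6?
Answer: -47481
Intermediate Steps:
p(l) = -9*l (p(l) = -3*((l + l) + l) = -3*(2*l + l) = -9*l)
x(U, q) = 12 (x(U, q) = 6 + 6 = 12)
o(X) = 121 (o(X) = (12 - 1)² = 11² = 121)
-47360 - o(p(6)) = -47360 - 1*121 = -47360 - 121 = -47481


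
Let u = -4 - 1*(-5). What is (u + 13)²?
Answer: 196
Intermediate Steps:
u = 1 (u = -4 + 5 = 1)
(u + 13)² = (1 + 13)² = 14² = 196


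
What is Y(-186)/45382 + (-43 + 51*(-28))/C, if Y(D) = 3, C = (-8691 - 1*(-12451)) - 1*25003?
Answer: 66820651/964049826 ≈ 0.069312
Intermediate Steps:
C = -21243 (C = (-8691 + 12451) - 25003 = 3760 - 25003 = -21243)
Y(-186)/45382 + (-43 + 51*(-28))/C = 3/45382 + (-43 + 51*(-28))/(-21243) = 3*(1/45382) + (-43 - 1428)*(-1/21243) = 3/45382 - 1471*(-1/21243) = 3/45382 + 1471/21243 = 66820651/964049826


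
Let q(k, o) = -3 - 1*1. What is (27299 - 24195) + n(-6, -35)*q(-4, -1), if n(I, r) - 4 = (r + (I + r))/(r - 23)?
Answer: 89400/29 ≈ 3082.8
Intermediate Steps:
q(k, o) = -4 (q(k, o) = -3 - 1 = -4)
n(I, r) = 4 + (I + 2*r)/(-23 + r) (n(I, r) = 4 + (r + (I + r))/(r - 23) = 4 + (I + 2*r)/(-23 + r))
(27299 - 24195) + n(-6, -35)*q(-4, -1) = (27299 - 24195) + ((-92 - 6 + 6*(-35))/(-23 - 35))*(-4) = 3104 + ((-92 - 6 - 210)/(-58))*(-4) = 3104 - 1/58*(-308)*(-4) = 3104 + (154/29)*(-4) = 3104 - 616/29 = 89400/29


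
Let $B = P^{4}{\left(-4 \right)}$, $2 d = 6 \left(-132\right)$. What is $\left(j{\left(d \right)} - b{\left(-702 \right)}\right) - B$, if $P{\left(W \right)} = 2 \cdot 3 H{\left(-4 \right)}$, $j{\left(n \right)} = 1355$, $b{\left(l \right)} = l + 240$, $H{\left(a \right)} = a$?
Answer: $-329959$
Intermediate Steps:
$d = -396$ ($d = \frac{6 \left(-132\right)}{2} = \frac{1}{2} \left(-792\right) = -396$)
$b{\left(l \right)} = 240 + l$
$P{\left(W \right)} = -24$ ($P{\left(W \right)} = 2 \cdot 3 \left(-4\right) = 6 \left(-4\right) = -24$)
$B = 331776$ ($B = \left(-24\right)^{4} = 331776$)
$\left(j{\left(d \right)} - b{\left(-702 \right)}\right) - B = \left(1355 - \left(240 - 702\right)\right) - 331776 = \left(1355 - -462\right) - 331776 = \left(1355 + 462\right) - 331776 = 1817 - 331776 = -329959$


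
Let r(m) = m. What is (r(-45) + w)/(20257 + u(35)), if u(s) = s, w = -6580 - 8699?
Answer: -1277/1691 ≈ -0.75517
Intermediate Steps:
w = -15279
(r(-45) + w)/(20257 + u(35)) = (-45 - 15279)/(20257 + 35) = -15324/20292 = -15324*1/20292 = -1277/1691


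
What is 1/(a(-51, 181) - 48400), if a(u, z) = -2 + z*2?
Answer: -1/48040 ≈ -2.0816e-5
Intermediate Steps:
a(u, z) = -2 + 2*z
1/(a(-51, 181) - 48400) = 1/((-2 + 2*181) - 48400) = 1/((-2 + 362) - 48400) = 1/(360 - 48400) = 1/(-48040) = -1/48040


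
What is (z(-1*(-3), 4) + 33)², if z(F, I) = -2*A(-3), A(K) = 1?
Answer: 961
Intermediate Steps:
z(F, I) = -2 (z(F, I) = -2*1 = -2)
(z(-1*(-3), 4) + 33)² = (-2 + 33)² = 31² = 961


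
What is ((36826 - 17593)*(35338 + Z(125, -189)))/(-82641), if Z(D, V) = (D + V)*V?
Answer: -304099374/27547 ≈ -11039.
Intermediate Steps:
Z(D, V) = V*(D + V)
((36826 - 17593)*(35338 + Z(125, -189)))/(-82641) = ((36826 - 17593)*(35338 - 189*(125 - 189)))/(-82641) = (19233*(35338 - 189*(-64)))*(-1/82641) = (19233*(35338 + 12096))*(-1/82641) = (19233*47434)*(-1/82641) = 912298122*(-1/82641) = -304099374/27547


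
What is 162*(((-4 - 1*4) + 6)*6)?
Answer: -1944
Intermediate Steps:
162*(((-4 - 1*4) + 6)*6) = 162*(((-4 - 4) + 6)*6) = 162*((-8 + 6)*6) = 162*(-2*6) = 162*(-12) = -1944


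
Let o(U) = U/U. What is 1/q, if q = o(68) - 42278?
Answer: -1/42277 ≈ -2.3654e-5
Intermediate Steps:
o(U) = 1
q = -42277 (q = 1 - 42278 = -42277)
1/q = 1/(-42277) = -1/42277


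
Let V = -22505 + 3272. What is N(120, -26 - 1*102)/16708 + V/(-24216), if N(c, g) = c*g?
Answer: -4217733/33716744 ≈ -0.12509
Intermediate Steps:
V = -19233
N(120, -26 - 1*102)/16708 + V/(-24216) = (120*(-26 - 1*102))/16708 - 19233/(-24216) = (120*(-26 - 102))*(1/16708) - 19233*(-1/24216) = (120*(-128))*(1/16708) + 6411/8072 = -15360*1/16708 + 6411/8072 = -3840/4177 + 6411/8072 = -4217733/33716744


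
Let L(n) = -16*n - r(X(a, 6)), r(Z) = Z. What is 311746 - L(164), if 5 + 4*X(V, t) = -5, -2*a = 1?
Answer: 628735/2 ≈ 3.1437e+5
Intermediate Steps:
a = -½ (a = -½*1 = -½ ≈ -0.50000)
X(V, t) = -5/2 (X(V, t) = -5/4 + (¼)*(-5) = -5/4 - 5/4 = -5/2)
L(n) = 5/2 - 16*n (L(n) = -16*n - 1*(-5/2) = -16*n + 5/2 = 5/2 - 16*n)
311746 - L(164) = 311746 - (5/2 - 16*164) = 311746 - (5/2 - 2624) = 311746 - 1*(-5243/2) = 311746 + 5243/2 = 628735/2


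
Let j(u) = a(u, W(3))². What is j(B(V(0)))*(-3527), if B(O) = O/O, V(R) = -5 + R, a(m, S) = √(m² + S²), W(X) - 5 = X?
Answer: -229255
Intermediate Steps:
W(X) = 5 + X
a(m, S) = √(S² + m²)
B(O) = 1
j(u) = 64 + u² (j(u) = (√((5 + 3)² + u²))² = (√(8² + u²))² = (√(64 + u²))² = 64 + u²)
j(B(V(0)))*(-3527) = (64 + 1²)*(-3527) = (64 + 1)*(-3527) = 65*(-3527) = -229255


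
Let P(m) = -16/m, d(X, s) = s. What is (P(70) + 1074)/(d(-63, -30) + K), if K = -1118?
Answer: -18791/20090 ≈ -0.93534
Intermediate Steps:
(P(70) + 1074)/(d(-63, -30) + K) = (-16/70 + 1074)/(-30 - 1118) = (-16*1/70 + 1074)/(-1148) = (-8/35 + 1074)*(-1/1148) = (37582/35)*(-1/1148) = -18791/20090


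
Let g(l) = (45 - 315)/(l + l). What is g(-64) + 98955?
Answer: 6333255/64 ≈ 98957.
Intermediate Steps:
g(l) = -135/l (g(l) = -270*1/(2*l) = -135/l)
g(-64) + 98955 = -135/(-64) + 98955 = -135*(-1/64) + 98955 = 135/64 + 98955 = 6333255/64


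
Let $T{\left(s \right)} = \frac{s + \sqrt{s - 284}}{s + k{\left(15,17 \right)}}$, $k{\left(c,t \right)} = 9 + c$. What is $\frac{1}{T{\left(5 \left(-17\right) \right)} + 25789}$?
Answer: $\frac{95966054}{2475002290165} + \frac{183 i \sqrt{41}}{2475002290165} \approx 3.8774 \cdot 10^{-5} + 4.7344 \cdot 10^{-10} i$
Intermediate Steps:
$T{\left(s \right)} = \frac{s + \sqrt{-284 + s}}{24 + s}$ ($T{\left(s \right)} = \frac{s + \sqrt{s - 284}}{s + \left(9 + 15\right)} = \frac{s + \sqrt{-284 + s}}{s + 24} = \frac{s + \sqrt{-284 + s}}{24 + s}$)
$\frac{1}{T{\left(5 \left(-17\right) \right)} + 25789} = \frac{1}{\frac{5 \left(-17\right) + \sqrt{-284 + 5 \left(-17\right)}}{24 + 5 \left(-17\right)} + 25789} = \frac{1}{\frac{-85 + \sqrt{-284 - 85}}{24 - 85} + 25789} = \frac{1}{\frac{-85 + \sqrt{-369}}{-61} + 25789} = \frac{1}{- \frac{-85 + 3 i \sqrt{41}}{61} + 25789} = \frac{1}{\left(\frac{85}{61} - \frac{3 i \sqrt{41}}{61}\right) + 25789} = \frac{1}{\frac{1573214}{61} - \frac{3 i \sqrt{41}}{61}}$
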